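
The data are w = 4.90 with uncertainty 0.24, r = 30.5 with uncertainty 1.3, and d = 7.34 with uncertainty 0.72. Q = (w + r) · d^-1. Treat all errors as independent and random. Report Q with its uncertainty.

Let u = w + r = 35.4. δu = √(δw² + δr²) = √(0.0576 + 1.69) = 1.32, so δu/u = 0.0373.
Q is then a monomial in u, d:
δQ/Q = √((δu/u)² + (-1·δd/d)²) = √(0.00139 + 0.00962) = 0.105
Q = 4.82, so δQ = 0.105 × 4.82 = 0.506.

4.82 ± 0.506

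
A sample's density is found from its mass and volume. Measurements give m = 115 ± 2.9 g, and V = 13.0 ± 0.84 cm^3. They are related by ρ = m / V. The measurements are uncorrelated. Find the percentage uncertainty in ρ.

ρ is a product of powers, so relative uncertainties combine in quadrature:
  (1·δm/m)² = (1×0.0252)² = 0.000636;  (-1·δV/V)² = (-1×0.0646)² = 0.00418
δρ/ρ = √(0.00481) = 0.0694

6.94%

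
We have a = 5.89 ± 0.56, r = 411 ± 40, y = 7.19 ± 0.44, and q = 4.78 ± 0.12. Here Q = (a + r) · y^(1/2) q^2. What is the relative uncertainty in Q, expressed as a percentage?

11.3%

Let u = a + r = 417. δu = √(δa² + δr²) = √(0.314 + 1600) = 40.0, so δu/u = 0.0960.
Q is then a monomial in u, y, q:
δQ/Q = √((δu/u)² + (½·δy/y)² + (2·δq/q)²) = √(0.00921 + 0.000936 + 0.00252) = 0.113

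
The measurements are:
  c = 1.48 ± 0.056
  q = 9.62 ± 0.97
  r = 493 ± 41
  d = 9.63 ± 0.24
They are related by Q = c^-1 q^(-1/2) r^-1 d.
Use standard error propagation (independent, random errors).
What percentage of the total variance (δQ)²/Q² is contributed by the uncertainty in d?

(δQ/Q)² = (-1·δc/c)² + (−½·δq/q)² + (-1·δr/r)² + (1·δd/d)²
  c term: (-1×0.0378)² = 0.00143
  q term: (-0.5×0.101)² = 0.00254
  r term: (-1×0.0832)² = 0.00692
  d term: (1×0.0249)² = 0.000621
Total = 0.0115. Share from d = 0.000621/0.0115 = 0.0540.

5.40%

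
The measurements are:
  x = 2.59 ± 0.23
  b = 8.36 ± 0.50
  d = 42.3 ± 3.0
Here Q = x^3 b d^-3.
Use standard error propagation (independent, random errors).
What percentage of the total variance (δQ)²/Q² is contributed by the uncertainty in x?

59.2%

(δQ/Q)² = (3·δx/x)² + (1·δb/b)² + (-3·δd/d)²
  x term: (3×0.0888)² = 0.0710
  b term: (1×0.0598)² = 0.00358
  d term: (-3×0.0709)² = 0.0453
Total = 0.120. Share from x = 0.0710/0.120 = 0.592.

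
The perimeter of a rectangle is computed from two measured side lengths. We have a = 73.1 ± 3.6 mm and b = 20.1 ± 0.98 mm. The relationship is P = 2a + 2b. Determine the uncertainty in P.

7.46 mm

For a sum/difference, combine absolute errors in quadrature:
  (2·δa)² = 51.8;  (2·δb)² = 3.84
δP = √(55.7) = 7.46 mm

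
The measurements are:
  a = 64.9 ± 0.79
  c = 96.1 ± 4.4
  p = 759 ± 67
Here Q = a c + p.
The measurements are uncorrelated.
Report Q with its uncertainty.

7000 ± 303

Let w = a·c = 6240. δw/w = √((1·δa/a)² + (1·δc/c)²) = √(0.000148 + 0.00210) = 0.0474, so δw = 295.
Q = w + p: δQ = √(δw² + δp²) = √(87300 + 4490) = 303
Q = 7000.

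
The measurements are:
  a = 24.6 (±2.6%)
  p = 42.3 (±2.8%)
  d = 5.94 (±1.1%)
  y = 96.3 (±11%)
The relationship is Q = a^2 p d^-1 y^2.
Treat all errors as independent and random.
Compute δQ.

9.11e+06

Since Q is a product/quotient, work with relative uncertainties:
  (2·δa/a)² = (2×0.0260)² = 0.00270;  (1·δp/p)² = (1×0.0280)² = 0.000784;  (-1·δd/d)² = (-1×0.0110)² = 0.000121;  (2·δy/y)² = (2×0.110)² = 0.0484
δQ/Q = √(0.0520) = 0.228
Q = 4e+07, so δQ = 0.228 × 4e+07 = 9.11e+06.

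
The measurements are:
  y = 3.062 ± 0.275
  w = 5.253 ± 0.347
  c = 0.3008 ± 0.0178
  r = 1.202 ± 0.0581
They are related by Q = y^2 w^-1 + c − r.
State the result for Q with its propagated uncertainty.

Let p = y^2·w^-1 = 1.785. δp/p = √((2·δy/y)² + (-1·δw/w)²) = √(0.0323 + 0.00436) = 0.191, so δp = 0.342.
Q = p + c − r: δQ = √(δp² + δc² + δr²) = √(0.117 + 0.000317 + 0.00338) = 0.347
Q = 0.8837.

0.8837 ± 0.347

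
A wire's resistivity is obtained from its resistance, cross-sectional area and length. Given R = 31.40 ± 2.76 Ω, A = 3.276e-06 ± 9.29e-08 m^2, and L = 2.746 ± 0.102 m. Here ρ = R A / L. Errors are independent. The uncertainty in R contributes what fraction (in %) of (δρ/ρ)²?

78.0%

(δρ/ρ)² = (1·δR/R)² + (1·δA/A)² + (-1·δL/L)²
  R term: (1×0.0879)² = 0.00773
  A term: (1×0.0284)² = 0.000804
  L term: (-1×0.0371)² = 0.00138
Total = 0.00991. Share from R = 0.00773/0.00991 = 0.780.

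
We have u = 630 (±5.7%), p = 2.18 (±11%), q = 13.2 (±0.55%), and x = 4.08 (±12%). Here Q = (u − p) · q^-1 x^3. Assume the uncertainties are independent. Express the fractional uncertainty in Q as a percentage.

36.5%

Let w = u − p = 628. δw = √(δu² + δp²) = √(1290 + 0.0575) = 35.9, so δw/w = 0.0572.
Q is then a monomial in w, q, x:
δQ/Q = √((δw/w)² + (-1·δq/q)² + (3·δx/x)²) = √(0.00327 + 3.03e-05 + 0.130) = 0.365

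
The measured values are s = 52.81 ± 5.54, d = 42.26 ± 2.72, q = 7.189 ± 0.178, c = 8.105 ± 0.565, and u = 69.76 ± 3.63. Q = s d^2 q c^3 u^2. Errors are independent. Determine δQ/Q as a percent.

28.8%

Q is a product of powers, so relative uncertainties combine in quadrature:
  (1·δs/s)² = (1×0.105)² = 0.0110;  (2·δd/d)² = (2×0.0644)² = 0.0166;  (1·δq/q)² = (1×0.0248)² = 0.000613;  (3·δc/c)² = (3×0.0697)² = 0.0437;  (2·δu/u)² = (2×0.0520)² = 0.0108
δQ/Q = √(0.0828) = 0.288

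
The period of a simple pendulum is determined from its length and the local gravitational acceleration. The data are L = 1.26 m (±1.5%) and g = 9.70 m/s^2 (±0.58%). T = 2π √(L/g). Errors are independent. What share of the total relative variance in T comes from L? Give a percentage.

87.0%

(δT/T)² = (½·δL/L)² + (−½·δg/g)²
  L term: (0.5×0.0150)² = 5.62e-05
  g term: (-0.5×0.00580)² = 8.41e-06
Total = 6.47e-05. Share from L = 5.62e-05/6.47e-05 = 0.870.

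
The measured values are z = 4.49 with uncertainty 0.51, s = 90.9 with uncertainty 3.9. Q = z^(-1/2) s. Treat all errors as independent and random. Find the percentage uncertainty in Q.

7.12%

Each factor contributes (exponent × relative error)² to (δQ/Q)²:
  (−½·δz/z)² = (-0.5×0.114)² = 0.00323;  (1·δs/s)² = (1×0.0429)² = 0.00184
δQ/Q = √(0.00507) = 0.0712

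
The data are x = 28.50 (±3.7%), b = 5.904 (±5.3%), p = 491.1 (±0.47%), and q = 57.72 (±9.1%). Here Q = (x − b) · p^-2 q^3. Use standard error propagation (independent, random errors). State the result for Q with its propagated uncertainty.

18.02 ± 5.00

Let u = x − b = 22.60. δu = √(δx² + δb²) = √(1.11 + 0.0979) = 1.10, so δu/u = 0.0487.
Q is then a monomial in u, p, q:
δQ/Q = √((δu/u)² + (-2·δp/p)² + (3·δq/q)²) = √(0.00237 + 8.84e-05 + 0.0745) = 0.277
Q = 18.02, so δQ = 0.277 × 18.02 = 5.00.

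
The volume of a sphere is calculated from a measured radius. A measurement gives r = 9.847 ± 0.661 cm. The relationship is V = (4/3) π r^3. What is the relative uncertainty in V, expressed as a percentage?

20.1%

V ∝ r^3, so δV/V = |3| · δr/r = 3 × 0.0671 = 0.201.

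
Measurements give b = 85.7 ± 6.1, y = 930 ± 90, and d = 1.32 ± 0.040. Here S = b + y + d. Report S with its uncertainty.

1020 ± 90.2

Each term contributes (cᵢ δxᵢ)² to (δS)²:
  (δb)² = 37.2;  (δy)² = 8100;  (δd)² = 0.00160
δS = √(8140) = 90.2
S = 1020.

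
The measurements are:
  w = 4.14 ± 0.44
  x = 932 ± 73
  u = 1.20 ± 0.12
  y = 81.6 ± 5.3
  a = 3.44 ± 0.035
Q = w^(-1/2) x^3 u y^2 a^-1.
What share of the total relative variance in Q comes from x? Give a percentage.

64.9%

(δQ/Q)² = (−½·δw/w)² + (3·δx/x)² + (1·δu/u)² + (2·δy/y)² + (-1·δa/a)²
  w term: (-0.5×0.106)² = 0.00282
  x term: (3×0.0783)² = 0.0552
  u term: (1×0.100)² = 0.0100
  y term: (2×0.0650)² = 0.0169
  a term: (-1×0.0102)² = 0.000104
Total = 0.0850. Share from x = 0.0552/0.0850 = 0.649.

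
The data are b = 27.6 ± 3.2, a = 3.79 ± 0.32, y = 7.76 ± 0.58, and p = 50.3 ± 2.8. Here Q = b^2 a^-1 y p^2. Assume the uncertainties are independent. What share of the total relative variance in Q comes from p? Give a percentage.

15.7%

(δQ/Q)² = (2·δb/b)² + (-1·δa/a)² + (1·δy/y)² + (2·δp/p)²
  b term: (2×0.116)² = 0.0538
  a term: (-1×0.0844)² = 0.00713
  y term: (1×0.0747)² = 0.00559
  p term: (2×0.0557)² = 0.0124
Total = 0.0789. Share from p = 0.0124/0.0789 = 0.157.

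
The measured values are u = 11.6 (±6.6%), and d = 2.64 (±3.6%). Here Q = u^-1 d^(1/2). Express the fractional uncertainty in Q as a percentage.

Products/powers → add relative errors in quadrature, weighted by exponent:
  (-1·δu/u)² = (-1×0.0660)² = 0.00436;  (½·δd/d)² = (0.5×0.0360)² = 0.000324
δQ/Q = √(0.00468) = 0.0684

6.84%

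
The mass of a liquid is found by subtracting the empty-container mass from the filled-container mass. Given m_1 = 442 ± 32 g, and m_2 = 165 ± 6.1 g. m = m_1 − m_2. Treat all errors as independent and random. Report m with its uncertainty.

Each term contributes (cᵢ δxᵢ)² to (δm)²:
  (δm_1)² = 1020;  (δm_2)² = 37.2
δm = √(1060) = 32.6 g
m = 277 g.

277 ± 32.6 g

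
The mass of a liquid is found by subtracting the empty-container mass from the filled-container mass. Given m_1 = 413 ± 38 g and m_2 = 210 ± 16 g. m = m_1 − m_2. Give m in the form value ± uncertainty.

Each term contributes (cᵢ δxᵢ)² to (δm)²:
  (δm_1)² = 1440;  (δm_2)² = 256
δm = √(1700) = 41.2 g
m = 203 g.

203 ± 41.2 g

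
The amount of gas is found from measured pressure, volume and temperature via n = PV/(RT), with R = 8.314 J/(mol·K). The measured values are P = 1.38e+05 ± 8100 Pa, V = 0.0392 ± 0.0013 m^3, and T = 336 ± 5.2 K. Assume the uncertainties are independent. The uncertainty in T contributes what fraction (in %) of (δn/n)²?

5.01%

(δn/n)² = (1·δP/P)² + (1·δV/V)² + (-1·δT/T)²
  P term: (1×0.0587)² = 0.00345
  V term: (1×0.0332)² = 0.00110
  T term: (-1×0.0155)² = 0.000240
Total = 0.00478. Share from T = 0.000240/0.00478 = 0.0501.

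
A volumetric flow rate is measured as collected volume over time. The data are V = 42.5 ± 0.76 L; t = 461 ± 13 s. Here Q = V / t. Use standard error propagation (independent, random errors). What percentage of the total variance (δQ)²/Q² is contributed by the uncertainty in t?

(δQ/Q)² = (1·δV/V)² + (-1·δt/t)²
  V term: (1×0.0179)² = 0.000320
  t term: (-1×0.0282)² = 0.000795
Total = 0.00111. Share from t = 0.000795/0.00111 = 0.713.

71.3%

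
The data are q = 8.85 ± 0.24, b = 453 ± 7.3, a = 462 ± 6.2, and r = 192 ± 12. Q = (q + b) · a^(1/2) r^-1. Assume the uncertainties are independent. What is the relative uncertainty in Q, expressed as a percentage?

6.48%

Let u = q + b = 462. δu = √(δq² + δb²) = √(0.0576 + 53.3) = 7.30, so δu/u = 0.0158.
Q is then a monomial in u, a, r:
δQ/Q = √((δu/u)² + (½·δa/a)² + (-1·δr/r)²) = √(0.000250 + 4.5e-05 + 0.00391) = 0.0648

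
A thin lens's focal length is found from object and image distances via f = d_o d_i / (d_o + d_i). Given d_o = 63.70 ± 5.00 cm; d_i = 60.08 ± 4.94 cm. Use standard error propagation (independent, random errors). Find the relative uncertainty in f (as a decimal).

0.0569

∂f/∂d_o = (d_i/(d_o+d_i))² = 0.236;  ∂f/∂d_i = (d_o/(d_o+d_i))² = 0.265
δf = √((∂f/∂d_o · δd_o)² + (∂f/∂d_i · δd_i)²) = √(1.39 + 1.71) = 1.76 cm
f = 30.92 cm, so δf/f = 1.76/30.92 = 0.0569.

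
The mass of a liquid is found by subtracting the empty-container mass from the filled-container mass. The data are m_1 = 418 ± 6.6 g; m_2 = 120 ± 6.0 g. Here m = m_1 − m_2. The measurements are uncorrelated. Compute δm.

Sums and differences: (δm)² = Σ (cᵢ δxᵢ)².
  (δm_1)² = 43.6;  (δm_2)² = 36.0
δm = √(79.6) = 8.92 g

8.92 g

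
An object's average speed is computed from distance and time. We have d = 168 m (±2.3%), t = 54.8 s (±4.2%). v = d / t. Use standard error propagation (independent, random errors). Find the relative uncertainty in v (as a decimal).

0.0479

Products/powers → add relative errors in quadrature, weighted by exponent:
  (1·δd/d)² = (1×0.0230)² = 0.000529;  (-1·δt/t)² = (-1×0.0420)² = 0.00176
δv/v = √(0.00229) = 0.0479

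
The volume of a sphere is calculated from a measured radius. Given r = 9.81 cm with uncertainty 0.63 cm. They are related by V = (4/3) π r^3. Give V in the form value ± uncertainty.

For a monomial V ∝ r^3, fractional errors add in quadrature:
  (3·δr/r)² = (3×0.0642)² = 0.0371
δV/V = √(0.0371) = 0.193
V = 3950 cm^3, so δV = 0.193 × 3950 = 762 cm^3.

3950 ± 762 cm^3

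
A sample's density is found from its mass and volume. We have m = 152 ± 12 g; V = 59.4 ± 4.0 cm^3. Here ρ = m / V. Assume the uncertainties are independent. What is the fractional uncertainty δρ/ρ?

0.104

ρ is a product of powers, so relative uncertainties combine in quadrature:
  (1·δm/m)² = (1×0.0789)² = 0.00623;  (-1·δV/V)² = (-1×0.0673)² = 0.00453
δρ/ρ = √(0.0108) = 0.104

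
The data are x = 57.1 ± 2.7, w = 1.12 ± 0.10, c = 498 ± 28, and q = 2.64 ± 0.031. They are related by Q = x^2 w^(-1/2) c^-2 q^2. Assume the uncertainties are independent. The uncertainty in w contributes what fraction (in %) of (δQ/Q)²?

(δQ/Q)² = (2·δx/x)² + (−½·δw/w)² + (-2·δc/c)² + (2·δq/q)²
  x term: (2×0.0473)² = 0.00894
  w term: (-0.5×0.0893)² = 0.00199
  c term: (-2×0.0562)² = 0.0126
  q term: (2×0.0117)² = 0.000552
Total = 0.0241. Share from w = 0.00199/0.0241 = 0.0826.

8.26%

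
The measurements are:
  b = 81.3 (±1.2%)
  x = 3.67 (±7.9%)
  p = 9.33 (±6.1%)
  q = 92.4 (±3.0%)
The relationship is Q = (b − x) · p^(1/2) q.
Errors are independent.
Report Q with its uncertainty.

Let u = b − x = 77.6. δu = √(δb² + δx²) = √(0.952 + 0.0841) = 1.02, so δu/u = 0.0131.
Q is then a monomial in u, p, q:
δQ/Q = √((δu/u)² + (½·δp/p)² + (1·δq/q)²) = √(0.000172 + 0.000930 + 0.000900) = 0.0447
Q = 21900, so δQ = 0.0447 × 21900 = 980.

21900 ± 980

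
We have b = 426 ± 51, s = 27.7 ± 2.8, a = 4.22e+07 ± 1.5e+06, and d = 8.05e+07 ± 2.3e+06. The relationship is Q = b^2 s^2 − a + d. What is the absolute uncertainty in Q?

Let p = b^2·s^2 = 1.39e+08. δp/p = √((2·δb/b)² + (2·δs/s)²) = √(0.0573 + 0.0409) = 0.313, so δp = 4.36e+07.
Q = p − a + d: δQ = √(δp² + δa² + δd²) = √(1.9e+15 + 2.25e+12 + 5.29e+12) = 4.37e+07

4.37e+07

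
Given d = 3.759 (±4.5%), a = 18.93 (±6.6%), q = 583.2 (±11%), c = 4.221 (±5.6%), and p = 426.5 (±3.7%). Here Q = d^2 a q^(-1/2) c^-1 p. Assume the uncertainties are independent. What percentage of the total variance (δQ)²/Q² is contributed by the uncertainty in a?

(δQ/Q)² = (2·δd/d)² + (1·δa/a)² + (−½·δq/q)² + (-1·δc/c)² + (1·δp/p)²
  d term: (2×0.0450)² = 0.00810
  a term: (1×0.0660)² = 0.00436
  q term: (-0.5×0.110)² = 0.00302
  c term: (-1×0.0560)² = 0.00314
  p term: (1×0.0370)² = 0.00137
Total = 0.0200. Share from a = 0.00436/0.0200 = 0.218.

21.8%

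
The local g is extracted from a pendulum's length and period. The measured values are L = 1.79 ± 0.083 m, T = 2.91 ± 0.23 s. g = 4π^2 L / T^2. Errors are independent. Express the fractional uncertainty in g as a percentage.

For a monomial g ∝ L, T^-2, fractional errors add in quadrature:
  (1·δL/L)² = (1×0.0464)² = 0.00215;  (-2·δT/T)² = (-2×0.0790)² = 0.0250
δg/g = √(0.0271) = 0.165

16.5%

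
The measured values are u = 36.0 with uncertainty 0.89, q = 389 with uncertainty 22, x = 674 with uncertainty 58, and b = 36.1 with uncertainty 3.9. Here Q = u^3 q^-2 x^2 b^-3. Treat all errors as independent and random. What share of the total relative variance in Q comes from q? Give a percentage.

8.36%

(δQ/Q)² = (3·δu/u)² + (-2·δq/q)² + (2·δx/x)² + (-3·δb/b)²
  u term: (3×0.0247)² = 0.00550
  q term: (-2×0.0566)² = 0.0128
  x term: (2×0.0861)² = 0.0296
  b term: (-3×0.108)² = 0.105
Total = 0.153. Share from q = 0.0128/0.153 = 0.0836.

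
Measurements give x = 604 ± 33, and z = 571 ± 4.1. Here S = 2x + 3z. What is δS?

For a sum/difference, combine absolute errors in quadrature:
  (2·δx)² = 4360;  (3·δz)² = 151
δS = √(4510) = 67.1

67.1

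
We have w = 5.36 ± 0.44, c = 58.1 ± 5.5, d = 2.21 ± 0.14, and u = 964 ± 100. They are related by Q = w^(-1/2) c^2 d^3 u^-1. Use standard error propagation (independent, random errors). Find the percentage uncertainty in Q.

Each factor contributes (exponent × relative error)² to (δQ/Q)²:
  (−½·δw/w)² = (-0.5×0.0821)² = 0.00168;  (2·δc/c)² = (2×0.0947)² = 0.0358;  (3·δd/d)² = (3×0.0633)² = 0.0361;  (-1·δu/u)² = (-1×0.104)² = 0.0108
δQ/Q = √(0.0844) = 0.291

29.1%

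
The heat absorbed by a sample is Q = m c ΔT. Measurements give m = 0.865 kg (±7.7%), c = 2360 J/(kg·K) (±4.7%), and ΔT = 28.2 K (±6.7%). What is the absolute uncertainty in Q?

For a monomial Q ∝ m, c, ΔT, fractional errors add in quadrature:
  (1·δm/m)² = (1×0.0770)² = 0.00593;  (1·δc/c)² = (1×0.0470)² = 0.00221;  (1·δΔT/ΔT)² = (1×0.0670)² = 0.00449
δQ/Q = √(0.0126) = 0.112
Q = 57600 J, so δQ = 0.112 × 57600 = 6470 J.

6470 J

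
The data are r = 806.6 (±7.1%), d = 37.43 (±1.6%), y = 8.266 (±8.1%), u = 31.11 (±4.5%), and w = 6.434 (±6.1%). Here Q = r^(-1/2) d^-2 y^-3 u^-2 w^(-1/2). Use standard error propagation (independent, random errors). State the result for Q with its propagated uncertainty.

(1.813 ± 0.481) × 10^-11

Since Q is a product/quotient, work with relative uncertainties:
  (−½·δr/r)² = (-0.5×0.0710)² = 0.00126;  (-2·δd/d)² = (-2×0.0160)² = 0.00102;  (-3·δy/y)² = (-3×0.0810)² = 0.0590;  (-2·δu/u)² = (-2×0.0450)² = 0.00810;  (−½·δw/w)² = (-0.5×0.0610)² = 0.000930
δQ/Q = √(0.0704) = 0.265
Q = 1.813e-11, so δQ = 0.265 × 1.813e-11 = 4.81e-12.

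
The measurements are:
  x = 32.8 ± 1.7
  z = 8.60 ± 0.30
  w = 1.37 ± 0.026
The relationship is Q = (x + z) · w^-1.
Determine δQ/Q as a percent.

Let u = x + z = 41.4. δu = √(δx² + δz²) = √(2.89 + 0.0900) = 1.73, so δu/u = 0.0417.
Q is then a monomial in u, w:
δQ/Q = √((δu/u)² + (-1·δw/w)²) = √(0.00174 + 0.000360) = 0.0458

4.58%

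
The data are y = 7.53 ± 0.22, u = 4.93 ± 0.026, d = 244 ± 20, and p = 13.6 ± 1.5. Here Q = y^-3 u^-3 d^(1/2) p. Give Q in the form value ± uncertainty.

Since Q is a product/quotient, work with relative uncertainties:
  (-3·δy/y)² = (-3×0.0292)² = 0.00768;  (-3·δu/u)² = (-3×0.00527)² = 0.000250;  (½·δd/d)² = (0.5×0.0820)² = 0.00168;  (1·δp/p)² = (1×0.110)² = 0.0122
δQ/Q = √(0.0218) = 0.148
Q = 0.00415, so δQ = 0.148 × 0.00415 = 0.000613.

0.00415 ± 0.000613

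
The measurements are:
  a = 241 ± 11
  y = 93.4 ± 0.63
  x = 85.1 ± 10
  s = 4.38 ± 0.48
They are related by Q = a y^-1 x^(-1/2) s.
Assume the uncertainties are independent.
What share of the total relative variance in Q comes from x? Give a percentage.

(δQ/Q)² = (1·δa/a)² + (-1·δy/y)² + (−½·δx/x)² + (1·δs/s)²
  a term: (1×0.0456)² = 0.00208
  y term: (-1×0.00675)² = 4.55e-05
  x term: (-0.5×0.118)² = 0.00345
  s term: (1×0.110)² = 0.0120
Total = 0.0176. Share from x = 0.00345/0.0176 = 0.196.

19.6%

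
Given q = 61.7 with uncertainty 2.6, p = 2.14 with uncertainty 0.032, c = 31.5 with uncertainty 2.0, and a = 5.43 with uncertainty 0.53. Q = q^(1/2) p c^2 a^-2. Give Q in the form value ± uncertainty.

Since Q is a product/quotient, work with relative uncertainties:
  (½·δq/q)² = (0.5×0.0421)² = 0.000444;  (1·δp/p)² = (1×0.0150)² = 0.000224;  (2·δc/c)² = (2×0.0635)² = 0.0161;  (-2·δa/a)² = (-2×0.0976)² = 0.0381
δQ/Q = √(0.0549) = 0.234
Q = 566, so δQ = 0.234 × 566 = 133.

566 ± 133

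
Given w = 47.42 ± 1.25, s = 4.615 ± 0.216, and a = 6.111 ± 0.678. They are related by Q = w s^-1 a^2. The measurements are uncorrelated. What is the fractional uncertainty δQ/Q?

Relative error in a monomial: (δQ/Q)² = Σ (nᵢ · δxᵢ/xᵢ)².
  (1·δw/w)² = (1×0.0264)² = 0.000695;  (-1·δs/s)² = (-1×0.0468)² = 0.00219;  (2·δa/a)² = (2×0.111)² = 0.0492
δQ/Q = √(0.0521) = 0.228

0.228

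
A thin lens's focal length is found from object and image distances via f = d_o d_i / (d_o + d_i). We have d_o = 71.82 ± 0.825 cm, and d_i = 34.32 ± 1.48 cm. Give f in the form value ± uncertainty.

∂f/∂d_o = (d_i/(d_o+d_i))² = 0.105;  ∂f/∂d_i = (d_o/(d_o+d_i))² = 0.458
δf = √((∂f/∂d_o · δd_o)² + (∂f/∂d_i · δd_i)²) = √(0.00744 + 0.459) = 0.683 cm
f = 23.22 cm.

23.22 ± 0.683 cm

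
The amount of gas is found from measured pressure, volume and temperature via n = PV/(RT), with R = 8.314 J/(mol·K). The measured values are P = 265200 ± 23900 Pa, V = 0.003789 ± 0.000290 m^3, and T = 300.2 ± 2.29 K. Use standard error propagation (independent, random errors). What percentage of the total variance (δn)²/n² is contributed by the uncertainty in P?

57.9%

(δn/n)² = (1·δP/P)² + (1·δV/V)² + (-1·δT/T)²
  P term: (1×0.0901)² = 0.00812
  V term: (1×0.0765)² = 0.00586
  T term: (-1×0.00763)² = 5.82e-05
Total = 0.0140. Share from P = 0.00812/0.0140 = 0.579.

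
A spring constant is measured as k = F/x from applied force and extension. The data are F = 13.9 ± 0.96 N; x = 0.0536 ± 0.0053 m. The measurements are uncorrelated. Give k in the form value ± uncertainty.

Products/powers → add relative errors in quadrature, weighted by exponent:
  (1·δF/F)² = (1×0.0691)² = 0.00477;  (-1·δx/x)² = (-1×0.0989)² = 0.00978
δk/k = √(0.0145) = 0.121
k = 259 N/m, so δk = 0.121 × 259 = 31.3 N/m.

259 ± 31.3 N/m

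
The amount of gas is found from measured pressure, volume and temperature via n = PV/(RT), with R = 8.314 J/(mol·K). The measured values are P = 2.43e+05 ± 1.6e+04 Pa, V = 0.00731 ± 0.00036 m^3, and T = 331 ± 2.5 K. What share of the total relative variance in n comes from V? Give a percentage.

(δn/n)² = (1·δP/P)² + (1·δV/V)² + (-1·δT/T)²
  P term: (1×0.0658)² = 0.00434
  V term: (1×0.0492)² = 0.00243
  T term: (-1×0.00755)² = 5.7e-05
Total = 0.00682. Share from V = 0.00243/0.00682 = 0.356.

35.6%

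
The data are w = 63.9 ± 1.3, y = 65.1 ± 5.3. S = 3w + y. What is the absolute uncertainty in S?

Each term contributes (cᵢ δxᵢ)² to (δS)²:
  (3·δw)² = 15.2;  (δy)² = 28.1
δS = √(43.3) = 6.58

6.58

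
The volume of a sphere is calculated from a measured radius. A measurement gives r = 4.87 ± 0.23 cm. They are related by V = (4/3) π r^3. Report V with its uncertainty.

484 ± 68.5 cm^3

V ∝ r^3, so δV/V = |3| · δr/r = 3 × 0.0472 = 0.142.
V = 484 cm^3, so δV = 0.142 × 484 = 68.5 cm^3.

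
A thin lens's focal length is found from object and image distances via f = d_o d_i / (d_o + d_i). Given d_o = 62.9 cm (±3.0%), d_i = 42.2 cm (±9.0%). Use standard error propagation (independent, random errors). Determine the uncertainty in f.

1.39 cm

∂f/∂d_o = (d_i/(d_o+d_i))² = 0.161;  ∂f/∂d_i = (d_o/(d_o+d_i))² = 0.358
δf = √((∂f/∂d_o · δd_o)² + (∂f/∂d_i · δd_i)²) = √(0.0926 + 1.85) = 1.39 cm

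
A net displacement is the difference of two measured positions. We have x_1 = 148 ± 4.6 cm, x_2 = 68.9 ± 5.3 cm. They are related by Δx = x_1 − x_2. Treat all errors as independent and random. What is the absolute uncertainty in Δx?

Absolute uncertainties add in quadrature for a linear combination:
  (δx_1)² = 21.2;  (δx_2)² = 28.1
δΔx = √(49.2) = 7.02 cm

7.02 cm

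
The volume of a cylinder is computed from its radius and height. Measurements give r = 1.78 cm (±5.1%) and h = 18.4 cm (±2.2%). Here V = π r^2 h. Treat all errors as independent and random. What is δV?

Products/powers → add relative errors in quadrature, weighted by exponent:
  (2·δr/r)² = (2×0.0510)² = 0.0104;  (1·δh/h)² = (1×0.0220)² = 0.000484
δV/V = √(0.0109) = 0.104
V = 183 cm^3, so δV = 0.104 × 183 = 19.1 cm^3.

19.1 cm^3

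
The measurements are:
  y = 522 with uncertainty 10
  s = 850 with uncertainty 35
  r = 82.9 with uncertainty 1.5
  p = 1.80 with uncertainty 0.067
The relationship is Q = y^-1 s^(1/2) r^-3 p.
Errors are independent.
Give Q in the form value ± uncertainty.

Relative error in a monomial: (δQ/Q)² = Σ (nᵢ · δxᵢ/xᵢ)².
  (-1·δy/y)² = (-1×0.0192)² = 0.000367;  (½·δs/s)² = (0.5×0.0412)² = 0.000424;  (-3·δr/r)² = (-3×0.0181)² = 0.00295;  (1·δp/p)² = (1×0.0372)² = 0.00139
δQ/Q = √(0.00512) = 0.0716
Q = 1.76e-07, so δQ = 0.0716 × 1.76e-07 = 1.26e-08.

(1.76 ± 0.126) × 10^-7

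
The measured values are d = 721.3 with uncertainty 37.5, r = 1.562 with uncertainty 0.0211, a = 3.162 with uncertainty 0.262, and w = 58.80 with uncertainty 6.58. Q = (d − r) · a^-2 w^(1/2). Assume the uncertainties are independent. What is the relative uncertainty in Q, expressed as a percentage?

Let u = d − r = 719.7. δu = √(δd² + δr²) = √(1410 + 0.000445) = 37.5, so δu/u = 0.0521.
Q is then a monomial in u, a, w:
δQ/Q = √((δu/u)² + (-2·δa/a)² + (½·δw/w)²) = √(0.00271 + 0.0275 + 0.00313) = 0.183

18.3%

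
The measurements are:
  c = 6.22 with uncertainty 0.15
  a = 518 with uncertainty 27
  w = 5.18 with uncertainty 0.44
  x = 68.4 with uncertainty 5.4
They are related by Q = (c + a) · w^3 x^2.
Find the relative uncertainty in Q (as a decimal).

0.304

Let u = c + a = 524. δu = √(δc² + δa²) = √(0.0225 + 729) = 27.0, so δu/u = 0.0515.
Q is then a monomial in u, w, x:
δQ/Q = √((δu/u)² + (3·δw/w)² + (2·δx/x)²) = √(0.00265 + 0.0649 + 0.0249) = 0.304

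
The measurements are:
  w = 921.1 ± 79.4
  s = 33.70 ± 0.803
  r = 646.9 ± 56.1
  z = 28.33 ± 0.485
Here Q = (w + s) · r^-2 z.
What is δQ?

0.0125

Let u = w + s = 954.8. δu = √(δw² + δs²) = √(6300 + 0.645) = 79.4, so δu/u = 0.0832.
Q is then a monomial in u, r, z:
δQ/Q = √((δu/u)² + (-2·δr/r)² + (1·δz/z)²) = √(0.00692 + 0.0301 + 0.000293) = 0.193
Q = 0.06464, so δQ = 0.193 × 0.06464 = 0.0125.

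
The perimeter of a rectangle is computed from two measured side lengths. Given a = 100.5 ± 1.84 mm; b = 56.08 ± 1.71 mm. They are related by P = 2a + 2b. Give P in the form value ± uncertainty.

For a sum/difference, combine absolute errors in quadrature:
  (2·δa)² = 13.5;  (2·δb)² = 11.7
δP = √(25.2) = 5.02 mm
P = 313.2 mm.

313.2 ± 5.02 mm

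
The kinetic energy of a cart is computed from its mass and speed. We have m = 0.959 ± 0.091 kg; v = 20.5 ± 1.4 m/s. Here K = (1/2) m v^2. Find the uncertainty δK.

Since K is a product/quotient, work with relative uncertainties:
  (1·δm/m)² = (1×0.0949)² = 0.00900;  (2·δv/v)² = (2×0.0683)² = 0.0187
δK/K = √(0.0277) = 0.166
K = 202 J, so δK = 0.166 × 202 = 33.5 J.

33.5 J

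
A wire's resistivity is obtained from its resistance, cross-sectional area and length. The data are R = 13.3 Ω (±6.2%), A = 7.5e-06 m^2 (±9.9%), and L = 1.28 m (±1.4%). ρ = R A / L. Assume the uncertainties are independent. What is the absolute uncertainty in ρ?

Each factor contributes (exponent × relative error)² to (δρ/ρ)²:
  (1·δR/R)² = (1×0.0620)² = 0.00384;  (1·δA/A)² = (1×0.0990)² = 0.00980;  (-1·δL/L)² = (-1×0.0140)² = 0.000196
δρ/ρ = √(0.0138) = 0.118
ρ = 7.79e-05 Ω·m, so δρ = 0.118 × 7.79e-05 = 9.17e-06 Ω·m.

9.17e-06 Ω·m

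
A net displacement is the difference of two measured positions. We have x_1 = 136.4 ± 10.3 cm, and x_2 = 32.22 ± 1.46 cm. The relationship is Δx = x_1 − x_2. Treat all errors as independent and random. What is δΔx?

For a sum/difference, combine absolute errors in quadrature:
  (δx_1)² = 106;  (δx_2)² = 2.13
δΔx = √(108) = 10.4 cm

10.4 cm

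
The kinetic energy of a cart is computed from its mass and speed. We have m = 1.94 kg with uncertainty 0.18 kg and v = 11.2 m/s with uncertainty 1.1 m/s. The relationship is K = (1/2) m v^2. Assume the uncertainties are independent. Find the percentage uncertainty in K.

Relative error in a monomial: (δK/K)² = Σ (nᵢ · δxᵢ/xᵢ)².
  (1·δm/m)² = (1×0.0928)² = 0.00861;  (2·δv/v)² = (2×0.0982)² = 0.0386
δK/K = √(0.0472) = 0.217

21.7%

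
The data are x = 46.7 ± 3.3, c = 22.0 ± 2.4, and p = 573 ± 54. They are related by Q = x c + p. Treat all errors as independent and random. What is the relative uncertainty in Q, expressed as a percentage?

Let w = x·c = 1030. δw/w = √((1·δx/x)² + (1·δc/c)²) = √(0.00499 + 0.0119) = 0.130, so δw = 134.
Q = w + p: δQ = √(δw² + δp²) = √(17800 + 2920) = 144
Q = 1600, so δQ/Q = 144/1600 = 0.0900.

9.00%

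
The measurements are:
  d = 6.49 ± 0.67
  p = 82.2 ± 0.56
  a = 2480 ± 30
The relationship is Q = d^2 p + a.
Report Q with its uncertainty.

5940 ± 716

Let w = d^2·p = 3460. δw/w = √((2·δd/d)² + (1·δp/p)²) = √(0.0426 + 4.64e-05) = 0.207, so δw = 715.
Q = w + a: δQ = √(δw² + δa²) = √(5.12e+05 + 900) = 716
Q = 5940.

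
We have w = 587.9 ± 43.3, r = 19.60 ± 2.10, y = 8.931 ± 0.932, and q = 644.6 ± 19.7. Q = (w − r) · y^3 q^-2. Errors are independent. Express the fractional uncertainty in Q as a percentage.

Let u = w − r = 568.3. δu = √(δw² + δr²) = √(1870 + 4.41) = 43.4, so δu/u = 0.0763.
Q is then a monomial in u, y, q:
δQ/Q = √((δu/u)² + (3·δy/y)² + (-2·δq/q)²) = √(0.00582 + 0.0980 + 0.00374) = 0.328

32.8%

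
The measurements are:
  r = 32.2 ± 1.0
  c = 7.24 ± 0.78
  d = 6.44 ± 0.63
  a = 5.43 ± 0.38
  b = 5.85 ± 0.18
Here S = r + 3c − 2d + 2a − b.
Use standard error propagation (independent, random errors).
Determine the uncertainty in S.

Sums and differences: (δS)² = Σ (cᵢ δxᵢ)².
  (δr)² = 1.00;  (3·δc)² = 5.48;  (2·δd)² = 1.59;  (2·δa)² = 0.578;  (δb)² = 0.0324
δS = √(8.67) = 2.95

2.95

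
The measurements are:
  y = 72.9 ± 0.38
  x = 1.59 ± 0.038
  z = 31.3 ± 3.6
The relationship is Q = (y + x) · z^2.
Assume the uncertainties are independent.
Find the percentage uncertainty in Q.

23.0%

Let u = y + x = 74.5. δu = √(δy² + δx²) = √(0.144 + 0.00144) = 0.382, so δu/u = 0.00513.
Q is then a monomial in u, z:
δQ/Q = √((δu/u)² + (2·δz/z)²) = √(2.63e-05 + 0.0529) = 0.230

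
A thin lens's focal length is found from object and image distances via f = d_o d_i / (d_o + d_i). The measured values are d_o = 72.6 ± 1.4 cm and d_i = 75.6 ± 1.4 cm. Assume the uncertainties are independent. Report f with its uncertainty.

37.0 ± 0.496 cm

∂f/∂d_o = (d_i/(d_o+d_i))² = 0.260;  ∂f/∂d_i = (d_o/(d_o+d_i))² = 0.240
δf = √((∂f/∂d_o · δd_o)² + (∂f/∂d_i · δd_i)²) = √(0.133 + 0.113) = 0.496 cm
f = 37.0 cm.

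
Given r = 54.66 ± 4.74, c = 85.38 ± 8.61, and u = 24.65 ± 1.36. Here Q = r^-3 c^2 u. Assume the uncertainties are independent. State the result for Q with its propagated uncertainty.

Since Q is a product/quotient, work with relative uncertainties:
  (-3·δr/r)² = (-3×0.0867)² = 0.0677;  (2·δc/c)² = (2×0.101)² = 0.0407;  (1·δu/u)² = (1×0.0552)² = 0.00304
δQ/Q = √(0.111) = 0.334
Q = 1.100, so δQ = 0.334 × 1.100 = 0.367.

1.100 ± 0.367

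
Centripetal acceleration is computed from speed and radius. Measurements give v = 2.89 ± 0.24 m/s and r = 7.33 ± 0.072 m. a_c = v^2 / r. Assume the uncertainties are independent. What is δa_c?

0.190 m/s^2

Relative error in a monomial: (δa_c/a_c)² = Σ (nᵢ · δxᵢ/xᵢ)².
  (2·δv/v)² = (2×0.0830)² = 0.0276;  (-1·δr/r)² = (-1×0.00982)² = 9.65e-05
δa_c/a_c = √(0.0277) = 0.166
a_c = 1.14 m/s^2, so δa_c = 0.166 × 1.14 = 0.190 m/s^2.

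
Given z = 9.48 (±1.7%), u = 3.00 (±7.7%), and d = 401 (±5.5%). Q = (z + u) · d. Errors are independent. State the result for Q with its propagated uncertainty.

Let w = z + u = 12.5. δw = √(δz² + δu²) = √(0.0260 + 0.0534) = 0.282, so δw/w = 0.0226.
Q is then a monomial in w, d:
δQ/Q = √((δw/w)² + (1·δd/d)²) = √(0.000509 + 0.00302) = 0.0595
Q = 5000, so δQ = 0.0595 × 5000 = 298.

5000 ± 298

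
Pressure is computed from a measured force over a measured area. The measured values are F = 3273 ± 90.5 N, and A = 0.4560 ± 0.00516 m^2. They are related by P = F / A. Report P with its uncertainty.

7178 ± 214 Pa

Since P is a product/quotient, work with relative uncertainties:
  (1·δF/F)² = (1×0.0277)² = 0.000765;  (-1·δA/A)² = (-1×0.0113)² = 0.000128
δP/P = √(0.000893) = 0.0299
P = 7178 Pa, so δP = 0.0299 × 7178 = 214 Pa.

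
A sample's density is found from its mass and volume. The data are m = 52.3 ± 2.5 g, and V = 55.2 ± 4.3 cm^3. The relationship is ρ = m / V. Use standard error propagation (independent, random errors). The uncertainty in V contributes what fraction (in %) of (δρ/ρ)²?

72.6%

(δρ/ρ)² = (1·δm/m)² + (-1·δV/V)²
  m term: (1×0.0478)² = 0.00228
  V term: (-1×0.0779)² = 0.00607
Total = 0.00835. Share from V = 0.00607/0.00835 = 0.726.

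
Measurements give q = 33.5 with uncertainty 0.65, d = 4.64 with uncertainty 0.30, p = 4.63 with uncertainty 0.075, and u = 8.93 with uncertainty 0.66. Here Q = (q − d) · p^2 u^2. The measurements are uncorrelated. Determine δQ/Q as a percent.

Let w = q − d = 28.9. δw = √(δq² + δd²) = √(0.423 + 0.0900) = 0.716, so δw/w = 0.0248.
Q is then a monomial in w, p, u:
δQ/Q = √((δw/w)² + (2·δp/p)² + (2·δu/u)²) = √(0.000615 + 0.00105 + 0.0218) = 0.153

15.3%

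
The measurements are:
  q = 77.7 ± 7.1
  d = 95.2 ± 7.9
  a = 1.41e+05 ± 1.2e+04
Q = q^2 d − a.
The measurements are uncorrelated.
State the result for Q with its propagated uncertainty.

Let p = q^2·d = 5.75e+05. δp/p = √((2·δq/q)² + (1·δd/d)²) = √(0.0334 + 0.00689) = 0.201, so δp = 1.15e+05.
Q = p − a: δQ = √(δp² + δa²) = √(1.33e+10 + 1.44e+08) = 1.16e+05
Q = 4.34e+05.

(4.34 ± 1.16) × 10^5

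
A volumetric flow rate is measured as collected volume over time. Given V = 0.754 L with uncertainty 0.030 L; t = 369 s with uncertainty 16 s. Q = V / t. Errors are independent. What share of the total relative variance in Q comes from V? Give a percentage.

(δQ/Q)² = (1·δV/V)² + (-1·δt/t)²
  V term: (1×0.0398)² = 0.00158
  t term: (-1×0.0434)² = 0.00188
Total = 0.00346. Share from V = 0.00158/0.00346 = 0.457.

45.7%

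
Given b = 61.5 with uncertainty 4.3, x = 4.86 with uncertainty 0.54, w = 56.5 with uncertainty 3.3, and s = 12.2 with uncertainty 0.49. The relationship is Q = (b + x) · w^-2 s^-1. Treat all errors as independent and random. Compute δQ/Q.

Let u = b + x = 66.4. δu = √(δb² + δx²) = √(18.5 + 0.292) = 4.33, so δu/u = 0.0653.
Q is then a monomial in u, w, s:
δQ/Q = √((δu/u)² + (-2·δw/w)² + (-1·δs/s)²) = √(0.00427 + 0.0136 + 0.00161) = 0.140

0.140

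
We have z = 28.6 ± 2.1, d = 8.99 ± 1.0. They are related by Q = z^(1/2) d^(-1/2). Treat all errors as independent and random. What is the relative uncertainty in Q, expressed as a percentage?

Since Q is a product/quotient, work with relative uncertainties:
  (½·δz/z)² = (0.5×0.0734)² = 0.00135;  (−½·δd/d)² = (-0.5×0.111)² = 0.00309
δQ/Q = √(0.00444) = 0.0666

6.66%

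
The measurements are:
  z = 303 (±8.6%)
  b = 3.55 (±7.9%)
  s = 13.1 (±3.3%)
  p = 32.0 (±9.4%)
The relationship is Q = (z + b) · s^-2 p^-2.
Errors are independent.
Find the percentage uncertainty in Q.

21.7%

Let u = z + b = 307. δu = √(δz² + δb²) = √(679 + 0.0787) = 26.1, so δu/u = 0.0850.
Q is then a monomial in u, s, p:
δQ/Q = √((δu/u)² + (-2·δs/s)² + (-2·δp/p)²) = √(0.00723 + 0.00436 + 0.0353) = 0.217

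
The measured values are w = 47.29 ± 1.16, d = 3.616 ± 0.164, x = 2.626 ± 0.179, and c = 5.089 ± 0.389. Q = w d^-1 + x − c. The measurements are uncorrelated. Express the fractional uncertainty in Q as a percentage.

7.53%

Let p = w·d^-1 = 13.08. δp/p = √((1·δw/w)² + (-1·δd/d)²) = √(0.000602 + 0.00206) = 0.0516, so δp = 0.674.
Q = p + x − c: δQ = √(δp² + δx² + δc²) = √(0.455 + 0.0320 + 0.151) = 0.799
Q = 10.61, so δQ/Q = 0.799/10.61 = 0.0753.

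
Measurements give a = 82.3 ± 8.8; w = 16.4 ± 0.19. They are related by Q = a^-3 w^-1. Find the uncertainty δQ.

Products/powers → add relative errors in quadrature, weighted by exponent:
  (-3·δa/a)² = (-3×0.107)² = 0.103;  (-1·δw/w)² = (-1×0.0116)² = 0.000134
δQ/Q = √(0.103) = 0.321
Q = 1.09e-07, so δQ = 0.321 × 1.09e-07 = 3.51e-08.

3.51e-08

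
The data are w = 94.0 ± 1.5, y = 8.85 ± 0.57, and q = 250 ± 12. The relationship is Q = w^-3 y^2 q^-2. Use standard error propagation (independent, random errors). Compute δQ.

2.53e-10

Each factor contributes (exponent × relative error)² to (δQ/Q)²:
  (-3·δw/w)² = (-3×0.0160)² = 0.00229;  (2·δy/y)² = (2×0.0644)² = 0.0166;  (-2·δq/q)² = (-2×0.0480)² = 0.00922
δQ/Q = √(0.0281) = 0.168
Q = 1.51e-09, so δQ = 0.168 × 1.51e-09 = 2.53e-10.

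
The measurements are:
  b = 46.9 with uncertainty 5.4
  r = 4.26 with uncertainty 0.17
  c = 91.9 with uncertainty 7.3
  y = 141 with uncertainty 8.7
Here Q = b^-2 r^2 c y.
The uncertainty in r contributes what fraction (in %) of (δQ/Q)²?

9.16%

(δQ/Q)² = (-2·δb/b)² + (2·δr/r)² + (1·δc/c)² + (1·δy/y)²
  b term: (-2×0.115)² = 0.0530
  r term: (2×0.0399)² = 0.00637
  c term: (1×0.0794)² = 0.00631
  y term: (1×0.0617)² = 0.00381
Total = 0.0695. Share from r = 0.00637/0.0695 = 0.0916.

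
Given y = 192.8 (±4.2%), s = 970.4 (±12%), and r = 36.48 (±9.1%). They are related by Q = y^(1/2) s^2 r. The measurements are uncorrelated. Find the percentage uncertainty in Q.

25.8%

Each factor contributes (exponent × relative error)² to (δQ/Q)²:
  (½·δy/y)² = (0.5×0.0420)² = 0.000441;  (2·δs/s)² = (2×0.120)² = 0.0576;  (1·δr/r)² = (1×0.0910)² = 0.00828
δQ/Q = √(0.0663) = 0.258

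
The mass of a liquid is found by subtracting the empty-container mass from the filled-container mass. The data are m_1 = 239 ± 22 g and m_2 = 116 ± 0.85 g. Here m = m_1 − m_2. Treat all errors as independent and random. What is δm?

Each term contributes (cᵢ δxᵢ)² to (δm)²:
  (δm_1)² = 484;  (δm_2)² = 0.722
δm = √(485) = 22.0 g

22.0 g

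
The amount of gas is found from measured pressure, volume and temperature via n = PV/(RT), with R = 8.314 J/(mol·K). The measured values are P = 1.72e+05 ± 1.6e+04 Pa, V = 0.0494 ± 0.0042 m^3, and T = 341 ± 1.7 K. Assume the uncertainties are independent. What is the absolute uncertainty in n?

0.378 mol

Since n is a product/quotient, work with relative uncertainties:
  (1·δP/P)² = (1×0.0930)² = 0.00865;  (1·δV/V)² = (1×0.0850)² = 0.00723;  (-1·δT/T)² = (-1×0.00499)² = 2.49e-05
δn/n = √(0.0159) = 0.126
n = 3.00 mol, so δn = 0.126 × 3.00 = 0.378 mol.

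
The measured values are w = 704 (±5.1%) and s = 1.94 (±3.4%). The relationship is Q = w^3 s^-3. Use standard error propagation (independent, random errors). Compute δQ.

Each factor contributes (exponent × relative error)² to (δQ/Q)²:
  (3·δw/w)² = (3×0.0510)² = 0.0234;  (-3·δs/s)² = (-3×0.0340)² = 0.0104
δQ/Q = √(0.0338) = 0.184
Q = 4.78e+07, so δQ = 0.184 × 4.78e+07 = 8.79e+06.

8.79e+06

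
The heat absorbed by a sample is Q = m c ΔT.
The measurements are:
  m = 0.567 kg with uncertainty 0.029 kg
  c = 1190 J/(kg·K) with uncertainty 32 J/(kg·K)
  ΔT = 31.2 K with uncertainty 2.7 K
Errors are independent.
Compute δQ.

For a monomial Q ∝ m, c, ΔT, fractional errors add in quadrature:
  (1·δm/m)² = (1×0.0511)² = 0.00262;  (1·δc/c)² = (1×0.0269)² = 0.000723;  (1·δΔT/ΔT)² = (1×0.0865)² = 0.00749
δQ/Q = √(0.0108) = 0.104
Q = 21100 J, so δQ = 0.104 × 21100 = 2190 J.

2190 J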